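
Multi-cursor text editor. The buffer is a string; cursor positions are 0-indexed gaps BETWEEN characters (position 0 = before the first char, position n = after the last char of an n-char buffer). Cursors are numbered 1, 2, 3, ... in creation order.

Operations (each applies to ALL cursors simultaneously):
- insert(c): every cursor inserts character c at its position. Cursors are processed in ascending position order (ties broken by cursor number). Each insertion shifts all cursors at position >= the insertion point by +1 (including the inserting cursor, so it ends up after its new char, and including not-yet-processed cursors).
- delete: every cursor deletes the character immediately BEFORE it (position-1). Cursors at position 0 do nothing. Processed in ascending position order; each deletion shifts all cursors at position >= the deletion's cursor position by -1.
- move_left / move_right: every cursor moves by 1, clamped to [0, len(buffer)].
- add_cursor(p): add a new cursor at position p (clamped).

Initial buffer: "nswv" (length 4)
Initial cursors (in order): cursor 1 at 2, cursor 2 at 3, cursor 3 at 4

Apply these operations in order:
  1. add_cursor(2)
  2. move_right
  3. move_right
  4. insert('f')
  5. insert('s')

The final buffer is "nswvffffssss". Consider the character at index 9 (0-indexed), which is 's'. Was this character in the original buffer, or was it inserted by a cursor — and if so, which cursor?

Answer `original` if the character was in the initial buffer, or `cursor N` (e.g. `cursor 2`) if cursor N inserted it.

After op 1 (add_cursor(2)): buffer="nswv" (len 4), cursors c1@2 c4@2 c2@3 c3@4, authorship ....
After op 2 (move_right): buffer="nswv" (len 4), cursors c1@3 c4@3 c2@4 c3@4, authorship ....
After op 3 (move_right): buffer="nswv" (len 4), cursors c1@4 c2@4 c3@4 c4@4, authorship ....
After op 4 (insert('f')): buffer="nswvffff" (len 8), cursors c1@8 c2@8 c3@8 c4@8, authorship ....1234
After op 5 (insert('s')): buffer="nswvffffssss" (len 12), cursors c1@12 c2@12 c3@12 c4@12, authorship ....12341234
Authorship (.=original, N=cursor N): . . . . 1 2 3 4 1 2 3 4
Index 9: author = 2

Answer: cursor 2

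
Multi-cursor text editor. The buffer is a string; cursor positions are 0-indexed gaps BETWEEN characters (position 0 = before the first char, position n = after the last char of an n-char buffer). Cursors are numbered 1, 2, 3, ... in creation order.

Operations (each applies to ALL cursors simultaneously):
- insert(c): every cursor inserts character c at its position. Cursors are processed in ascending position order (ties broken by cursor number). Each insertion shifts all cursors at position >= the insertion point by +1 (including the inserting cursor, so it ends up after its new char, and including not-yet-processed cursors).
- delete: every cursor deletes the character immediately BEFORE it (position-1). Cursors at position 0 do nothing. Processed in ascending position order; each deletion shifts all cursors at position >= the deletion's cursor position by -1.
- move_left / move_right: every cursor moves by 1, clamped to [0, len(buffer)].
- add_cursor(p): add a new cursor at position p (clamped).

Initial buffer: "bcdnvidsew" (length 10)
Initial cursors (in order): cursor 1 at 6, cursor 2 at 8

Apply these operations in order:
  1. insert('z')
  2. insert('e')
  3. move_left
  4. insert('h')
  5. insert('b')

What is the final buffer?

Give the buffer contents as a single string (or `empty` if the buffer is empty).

Answer: bcdnvizhbedszhbeew

Derivation:
After op 1 (insert('z')): buffer="bcdnvizdszew" (len 12), cursors c1@7 c2@10, authorship ......1..2..
After op 2 (insert('e')): buffer="bcdnvizedszeew" (len 14), cursors c1@8 c2@12, authorship ......11..22..
After op 3 (move_left): buffer="bcdnvizedszeew" (len 14), cursors c1@7 c2@11, authorship ......11..22..
After op 4 (insert('h')): buffer="bcdnvizhedszheew" (len 16), cursors c1@8 c2@13, authorship ......111..222..
After op 5 (insert('b')): buffer="bcdnvizhbedszhbeew" (len 18), cursors c1@9 c2@15, authorship ......1111..2222..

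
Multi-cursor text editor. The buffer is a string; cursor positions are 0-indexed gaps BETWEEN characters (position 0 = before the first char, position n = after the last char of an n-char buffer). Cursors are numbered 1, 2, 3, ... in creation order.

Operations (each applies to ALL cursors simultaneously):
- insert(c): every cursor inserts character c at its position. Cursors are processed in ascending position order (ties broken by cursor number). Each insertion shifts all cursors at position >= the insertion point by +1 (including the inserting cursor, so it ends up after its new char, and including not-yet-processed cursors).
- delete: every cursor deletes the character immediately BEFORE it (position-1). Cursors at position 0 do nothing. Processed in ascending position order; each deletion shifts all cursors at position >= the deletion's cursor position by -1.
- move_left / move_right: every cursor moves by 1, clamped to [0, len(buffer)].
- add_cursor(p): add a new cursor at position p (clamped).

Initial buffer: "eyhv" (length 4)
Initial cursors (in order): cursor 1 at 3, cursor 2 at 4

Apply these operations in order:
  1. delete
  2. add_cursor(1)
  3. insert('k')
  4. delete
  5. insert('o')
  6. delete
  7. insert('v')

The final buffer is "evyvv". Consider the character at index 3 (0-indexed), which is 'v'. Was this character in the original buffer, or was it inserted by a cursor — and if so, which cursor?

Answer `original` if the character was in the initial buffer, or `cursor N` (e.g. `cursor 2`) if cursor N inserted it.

After op 1 (delete): buffer="ey" (len 2), cursors c1@2 c2@2, authorship ..
After op 2 (add_cursor(1)): buffer="ey" (len 2), cursors c3@1 c1@2 c2@2, authorship ..
After op 3 (insert('k')): buffer="ekykk" (len 5), cursors c3@2 c1@5 c2@5, authorship .3.12
After op 4 (delete): buffer="ey" (len 2), cursors c3@1 c1@2 c2@2, authorship ..
After op 5 (insert('o')): buffer="eoyoo" (len 5), cursors c3@2 c1@5 c2@5, authorship .3.12
After op 6 (delete): buffer="ey" (len 2), cursors c3@1 c1@2 c2@2, authorship ..
After op 7 (insert('v')): buffer="evyvv" (len 5), cursors c3@2 c1@5 c2@5, authorship .3.12
Authorship (.=original, N=cursor N): . 3 . 1 2
Index 3: author = 1

Answer: cursor 1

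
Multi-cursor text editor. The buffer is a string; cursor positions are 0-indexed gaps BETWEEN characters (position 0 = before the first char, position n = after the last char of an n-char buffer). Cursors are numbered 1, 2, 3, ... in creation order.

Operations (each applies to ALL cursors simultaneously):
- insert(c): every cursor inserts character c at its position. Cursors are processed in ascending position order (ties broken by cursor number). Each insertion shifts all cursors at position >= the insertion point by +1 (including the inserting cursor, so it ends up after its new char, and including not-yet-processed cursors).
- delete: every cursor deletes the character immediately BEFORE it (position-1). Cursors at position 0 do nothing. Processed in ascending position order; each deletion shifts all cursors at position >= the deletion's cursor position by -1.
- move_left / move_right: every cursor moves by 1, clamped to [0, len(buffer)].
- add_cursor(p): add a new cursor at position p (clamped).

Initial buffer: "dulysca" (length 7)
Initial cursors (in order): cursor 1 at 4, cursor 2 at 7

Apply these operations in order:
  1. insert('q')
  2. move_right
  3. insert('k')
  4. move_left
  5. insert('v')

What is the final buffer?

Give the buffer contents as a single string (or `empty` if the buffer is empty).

After op 1 (insert('q')): buffer="dulyqscaq" (len 9), cursors c1@5 c2@9, authorship ....1...2
After op 2 (move_right): buffer="dulyqscaq" (len 9), cursors c1@6 c2@9, authorship ....1...2
After op 3 (insert('k')): buffer="dulyqskcaqk" (len 11), cursors c1@7 c2@11, authorship ....1.1..22
After op 4 (move_left): buffer="dulyqskcaqk" (len 11), cursors c1@6 c2@10, authorship ....1.1..22
After op 5 (insert('v')): buffer="dulyqsvkcaqvk" (len 13), cursors c1@7 c2@12, authorship ....1.11..222

Answer: dulyqsvkcaqvk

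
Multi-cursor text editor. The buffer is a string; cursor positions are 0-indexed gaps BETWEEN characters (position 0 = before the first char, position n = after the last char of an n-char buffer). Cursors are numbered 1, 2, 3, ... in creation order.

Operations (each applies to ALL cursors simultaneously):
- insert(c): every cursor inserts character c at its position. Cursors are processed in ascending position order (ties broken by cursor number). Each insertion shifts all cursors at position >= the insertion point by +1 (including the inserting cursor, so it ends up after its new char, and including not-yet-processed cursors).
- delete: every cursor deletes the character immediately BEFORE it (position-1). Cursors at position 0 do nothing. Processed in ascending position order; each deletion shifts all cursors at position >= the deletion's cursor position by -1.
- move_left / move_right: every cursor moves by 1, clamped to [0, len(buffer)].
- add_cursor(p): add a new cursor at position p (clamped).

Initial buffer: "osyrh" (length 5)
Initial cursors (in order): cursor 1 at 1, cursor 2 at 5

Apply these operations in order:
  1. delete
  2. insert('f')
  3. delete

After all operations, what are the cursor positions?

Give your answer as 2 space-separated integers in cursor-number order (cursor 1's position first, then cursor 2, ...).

After op 1 (delete): buffer="syr" (len 3), cursors c1@0 c2@3, authorship ...
After op 2 (insert('f')): buffer="fsyrf" (len 5), cursors c1@1 c2@5, authorship 1...2
After op 3 (delete): buffer="syr" (len 3), cursors c1@0 c2@3, authorship ...

Answer: 0 3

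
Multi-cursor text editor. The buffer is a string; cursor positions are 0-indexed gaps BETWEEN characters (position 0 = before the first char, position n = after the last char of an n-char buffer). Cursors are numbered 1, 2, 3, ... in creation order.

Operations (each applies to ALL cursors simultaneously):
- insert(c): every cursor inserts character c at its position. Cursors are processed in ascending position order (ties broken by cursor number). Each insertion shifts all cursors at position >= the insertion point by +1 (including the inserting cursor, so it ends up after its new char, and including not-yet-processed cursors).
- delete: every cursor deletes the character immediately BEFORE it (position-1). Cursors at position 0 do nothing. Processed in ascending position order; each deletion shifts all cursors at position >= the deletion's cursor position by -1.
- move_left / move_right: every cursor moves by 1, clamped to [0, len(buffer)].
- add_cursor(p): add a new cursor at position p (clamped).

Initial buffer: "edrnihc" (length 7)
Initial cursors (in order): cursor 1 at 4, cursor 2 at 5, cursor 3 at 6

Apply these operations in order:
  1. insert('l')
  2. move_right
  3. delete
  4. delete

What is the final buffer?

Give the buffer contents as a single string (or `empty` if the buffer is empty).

After op 1 (insert('l')): buffer="edrnlilhlc" (len 10), cursors c1@5 c2@7 c3@9, authorship ....1.2.3.
After op 2 (move_right): buffer="edrnlilhlc" (len 10), cursors c1@6 c2@8 c3@10, authorship ....1.2.3.
After op 3 (delete): buffer="edrnlll" (len 7), cursors c1@5 c2@6 c3@7, authorship ....123
After op 4 (delete): buffer="edrn" (len 4), cursors c1@4 c2@4 c3@4, authorship ....

Answer: edrn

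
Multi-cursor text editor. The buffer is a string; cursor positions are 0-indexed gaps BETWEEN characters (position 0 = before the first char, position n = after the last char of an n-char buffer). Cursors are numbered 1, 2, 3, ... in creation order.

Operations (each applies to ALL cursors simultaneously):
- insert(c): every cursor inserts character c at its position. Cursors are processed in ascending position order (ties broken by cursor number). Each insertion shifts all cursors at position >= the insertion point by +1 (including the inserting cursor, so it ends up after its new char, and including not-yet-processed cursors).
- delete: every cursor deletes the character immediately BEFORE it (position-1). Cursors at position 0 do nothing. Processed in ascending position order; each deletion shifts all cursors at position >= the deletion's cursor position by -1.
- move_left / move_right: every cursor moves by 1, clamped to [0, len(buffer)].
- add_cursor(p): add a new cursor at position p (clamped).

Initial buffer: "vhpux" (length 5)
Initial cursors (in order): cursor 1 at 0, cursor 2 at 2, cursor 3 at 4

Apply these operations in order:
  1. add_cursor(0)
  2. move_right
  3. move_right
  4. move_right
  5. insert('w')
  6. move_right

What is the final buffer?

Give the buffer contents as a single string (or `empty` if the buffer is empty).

After op 1 (add_cursor(0)): buffer="vhpux" (len 5), cursors c1@0 c4@0 c2@2 c3@4, authorship .....
After op 2 (move_right): buffer="vhpux" (len 5), cursors c1@1 c4@1 c2@3 c3@5, authorship .....
After op 3 (move_right): buffer="vhpux" (len 5), cursors c1@2 c4@2 c2@4 c3@5, authorship .....
After op 4 (move_right): buffer="vhpux" (len 5), cursors c1@3 c4@3 c2@5 c3@5, authorship .....
After op 5 (insert('w')): buffer="vhpwwuxww" (len 9), cursors c1@5 c4@5 c2@9 c3@9, authorship ...14..23
After op 6 (move_right): buffer="vhpwwuxww" (len 9), cursors c1@6 c4@6 c2@9 c3@9, authorship ...14..23

Answer: vhpwwuxww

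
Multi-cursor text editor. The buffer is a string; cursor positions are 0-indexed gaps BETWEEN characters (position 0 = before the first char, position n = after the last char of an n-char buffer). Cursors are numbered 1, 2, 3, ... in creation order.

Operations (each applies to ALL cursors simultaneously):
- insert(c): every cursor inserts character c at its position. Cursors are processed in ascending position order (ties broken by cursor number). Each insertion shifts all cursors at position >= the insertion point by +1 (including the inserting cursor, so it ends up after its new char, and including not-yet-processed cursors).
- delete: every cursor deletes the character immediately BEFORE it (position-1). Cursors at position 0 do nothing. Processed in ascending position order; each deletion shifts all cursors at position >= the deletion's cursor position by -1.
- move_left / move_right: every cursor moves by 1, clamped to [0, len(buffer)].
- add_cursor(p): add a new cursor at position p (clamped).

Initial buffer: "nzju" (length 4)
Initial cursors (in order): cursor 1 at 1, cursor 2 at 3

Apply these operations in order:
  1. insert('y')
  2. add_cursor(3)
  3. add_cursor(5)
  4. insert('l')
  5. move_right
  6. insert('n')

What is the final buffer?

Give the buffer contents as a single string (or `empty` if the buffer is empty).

Answer: nylznljnyllunn

Derivation:
After op 1 (insert('y')): buffer="nyzjyu" (len 6), cursors c1@2 c2@5, authorship .1..2.
After op 2 (add_cursor(3)): buffer="nyzjyu" (len 6), cursors c1@2 c3@3 c2@5, authorship .1..2.
After op 3 (add_cursor(5)): buffer="nyzjyu" (len 6), cursors c1@2 c3@3 c2@5 c4@5, authorship .1..2.
After op 4 (insert('l')): buffer="nylzljyllu" (len 10), cursors c1@3 c3@5 c2@9 c4@9, authorship .11.3.224.
After op 5 (move_right): buffer="nylzljyllu" (len 10), cursors c1@4 c3@6 c2@10 c4@10, authorship .11.3.224.
After op 6 (insert('n')): buffer="nylznljnyllunn" (len 14), cursors c1@5 c3@8 c2@14 c4@14, authorship .11.13.3224.24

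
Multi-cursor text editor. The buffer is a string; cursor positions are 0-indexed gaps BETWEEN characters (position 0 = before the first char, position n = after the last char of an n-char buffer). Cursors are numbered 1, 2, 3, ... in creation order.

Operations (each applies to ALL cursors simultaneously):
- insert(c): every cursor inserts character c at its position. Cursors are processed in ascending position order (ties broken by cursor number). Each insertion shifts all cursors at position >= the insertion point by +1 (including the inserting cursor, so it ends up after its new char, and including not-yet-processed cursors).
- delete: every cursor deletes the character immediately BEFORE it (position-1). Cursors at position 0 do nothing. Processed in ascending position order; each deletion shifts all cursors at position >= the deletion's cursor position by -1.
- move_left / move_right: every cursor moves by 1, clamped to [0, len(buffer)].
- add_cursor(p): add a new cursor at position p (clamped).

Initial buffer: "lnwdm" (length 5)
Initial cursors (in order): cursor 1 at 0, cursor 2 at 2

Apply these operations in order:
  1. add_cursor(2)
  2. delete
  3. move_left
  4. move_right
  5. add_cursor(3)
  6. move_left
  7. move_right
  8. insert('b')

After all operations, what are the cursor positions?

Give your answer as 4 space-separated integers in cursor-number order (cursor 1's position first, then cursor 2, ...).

Answer: 4 4 4 7

Derivation:
After op 1 (add_cursor(2)): buffer="lnwdm" (len 5), cursors c1@0 c2@2 c3@2, authorship .....
After op 2 (delete): buffer="wdm" (len 3), cursors c1@0 c2@0 c3@0, authorship ...
After op 3 (move_left): buffer="wdm" (len 3), cursors c1@0 c2@0 c3@0, authorship ...
After op 4 (move_right): buffer="wdm" (len 3), cursors c1@1 c2@1 c3@1, authorship ...
After op 5 (add_cursor(3)): buffer="wdm" (len 3), cursors c1@1 c2@1 c3@1 c4@3, authorship ...
After op 6 (move_left): buffer="wdm" (len 3), cursors c1@0 c2@0 c3@0 c4@2, authorship ...
After op 7 (move_right): buffer="wdm" (len 3), cursors c1@1 c2@1 c3@1 c4@3, authorship ...
After op 8 (insert('b')): buffer="wbbbdmb" (len 7), cursors c1@4 c2@4 c3@4 c4@7, authorship .123..4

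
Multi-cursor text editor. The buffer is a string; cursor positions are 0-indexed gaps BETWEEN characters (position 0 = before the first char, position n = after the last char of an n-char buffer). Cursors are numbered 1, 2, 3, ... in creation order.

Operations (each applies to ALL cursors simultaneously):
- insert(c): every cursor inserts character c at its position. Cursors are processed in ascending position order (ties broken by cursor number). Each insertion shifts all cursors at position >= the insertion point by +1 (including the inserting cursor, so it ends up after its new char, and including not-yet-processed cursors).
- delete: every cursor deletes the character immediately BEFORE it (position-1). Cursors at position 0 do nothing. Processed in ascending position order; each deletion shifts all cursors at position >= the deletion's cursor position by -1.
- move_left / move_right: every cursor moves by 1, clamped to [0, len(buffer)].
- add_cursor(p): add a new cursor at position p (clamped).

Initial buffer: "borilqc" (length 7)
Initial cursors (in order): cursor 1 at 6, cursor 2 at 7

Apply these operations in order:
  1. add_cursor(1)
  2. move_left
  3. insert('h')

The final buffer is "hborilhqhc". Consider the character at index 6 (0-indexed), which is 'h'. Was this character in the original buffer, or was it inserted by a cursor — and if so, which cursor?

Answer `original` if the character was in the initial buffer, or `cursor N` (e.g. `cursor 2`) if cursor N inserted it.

Answer: cursor 1

Derivation:
After op 1 (add_cursor(1)): buffer="borilqc" (len 7), cursors c3@1 c1@6 c2@7, authorship .......
After op 2 (move_left): buffer="borilqc" (len 7), cursors c3@0 c1@5 c2@6, authorship .......
After op 3 (insert('h')): buffer="hborilhqhc" (len 10), cursors c3@1 c1@7 c2@9, authorship 3.....1.2.
Authorship (.=original, N=cursor N): 3 . . . . . 1 . 2 .
Index 6: author = 1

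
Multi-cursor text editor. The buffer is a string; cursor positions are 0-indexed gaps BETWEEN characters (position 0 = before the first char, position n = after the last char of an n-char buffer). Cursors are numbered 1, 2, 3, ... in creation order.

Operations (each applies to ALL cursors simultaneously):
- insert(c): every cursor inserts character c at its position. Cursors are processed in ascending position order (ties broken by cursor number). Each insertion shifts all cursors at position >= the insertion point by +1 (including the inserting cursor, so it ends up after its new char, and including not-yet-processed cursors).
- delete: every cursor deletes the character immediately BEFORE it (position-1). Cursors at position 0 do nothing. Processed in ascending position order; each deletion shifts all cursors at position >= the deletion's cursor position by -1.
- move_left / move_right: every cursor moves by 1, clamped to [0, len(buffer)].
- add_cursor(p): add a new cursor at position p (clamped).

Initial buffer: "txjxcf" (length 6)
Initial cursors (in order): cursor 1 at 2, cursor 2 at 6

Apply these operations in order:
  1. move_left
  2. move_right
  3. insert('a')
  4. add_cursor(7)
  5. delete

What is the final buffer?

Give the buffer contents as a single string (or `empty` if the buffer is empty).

After op 1 (move_left): buffer="txjxcf" (len 6), cursors c1@1 c2@5, authorship ......
After op 2 (move_right): buffer="txjxcf" (len 6), cursors c1@2 c2@6, authorship ......
After op 3 (insert('a')): buffer="txajxcfa" (len 8), cursors c1@3 c2@8, authorship ..1....2
After op 4 (add_cursor(7)): buffer="txajxcfa" (len 8), cursors c1@3 c3@7 c2@8, authorship ..1....2
After op 5 (delete): buffer="txjxc" (len 5), cursors c1@2 c2@5 c3@5, authorship .....

Answer: txjxc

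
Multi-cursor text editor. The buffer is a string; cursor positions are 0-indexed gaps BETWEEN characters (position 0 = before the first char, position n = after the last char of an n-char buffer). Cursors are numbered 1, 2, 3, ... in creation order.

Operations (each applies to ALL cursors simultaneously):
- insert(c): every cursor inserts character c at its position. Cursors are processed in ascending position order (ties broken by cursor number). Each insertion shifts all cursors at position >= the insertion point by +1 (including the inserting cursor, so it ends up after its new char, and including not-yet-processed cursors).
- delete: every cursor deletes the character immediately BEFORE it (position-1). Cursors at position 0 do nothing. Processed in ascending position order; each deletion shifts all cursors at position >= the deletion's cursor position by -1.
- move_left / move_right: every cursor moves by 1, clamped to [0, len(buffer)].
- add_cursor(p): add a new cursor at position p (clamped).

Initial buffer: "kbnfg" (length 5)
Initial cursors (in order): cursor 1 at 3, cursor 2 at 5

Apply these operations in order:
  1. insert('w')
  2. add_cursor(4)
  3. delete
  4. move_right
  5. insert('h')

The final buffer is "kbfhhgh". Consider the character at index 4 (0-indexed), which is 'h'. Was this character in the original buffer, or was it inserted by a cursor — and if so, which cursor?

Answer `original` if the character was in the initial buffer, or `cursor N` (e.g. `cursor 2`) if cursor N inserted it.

After op 1 (insert('w')): buffer="kbnwfgw" (len 7), cursors c1@4 c2@7, authorship ...1..2
After op 2 (add_cursor(4)): buffer="kbnwfgw" (len 7), cursors c1@4 c3@4 c2@7, authorship ...1..2
After op 3 (delete): buffer="kbfg" (len 4), cursors c1@2 c3@2 c2@4, authorship ....
After op 4 (move_right): buffer="kbfg" (len 4), cursors c1@3 c3@3 c2@4, authorship ....
After op 5 (insert('h')): buffer="kbfhhgh" (len 7), cursors c1@5 c3@5 c2@7, authorship ...13.2
Authorship (.=original, N=cursor N): . . . 1 3 . 2
Index 4: author = 3

Answer: cursor 3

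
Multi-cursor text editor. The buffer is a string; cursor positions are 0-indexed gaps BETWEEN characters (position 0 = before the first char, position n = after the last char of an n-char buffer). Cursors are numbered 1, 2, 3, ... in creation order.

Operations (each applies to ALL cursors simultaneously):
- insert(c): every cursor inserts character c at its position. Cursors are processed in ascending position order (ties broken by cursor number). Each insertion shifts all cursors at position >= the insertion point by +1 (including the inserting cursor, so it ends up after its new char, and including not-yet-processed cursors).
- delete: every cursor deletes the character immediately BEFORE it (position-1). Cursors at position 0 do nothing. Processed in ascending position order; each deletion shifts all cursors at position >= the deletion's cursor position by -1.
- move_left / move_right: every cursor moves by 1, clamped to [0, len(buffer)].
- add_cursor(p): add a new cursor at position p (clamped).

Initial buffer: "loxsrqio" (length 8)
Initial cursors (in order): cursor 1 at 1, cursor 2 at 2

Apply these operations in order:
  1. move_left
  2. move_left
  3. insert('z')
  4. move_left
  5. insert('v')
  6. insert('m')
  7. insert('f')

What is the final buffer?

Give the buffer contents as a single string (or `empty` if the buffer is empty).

After op 1 (move_left): buffer="loxsrqio" (len 8), cursors c1@0 c2@1, authorship ........
After op 2 (move_left): buffer="loxsrqio" (len 8), cursors c1@0 c2@0, authorship ........
After op 3 (insert('z')): buffer="zzloxsrqio" (len 10), cursors c1@2 c2@2, authorship 12........
After op 4 (move_left): buffer="zzloxsrqio" (len 10), cursors c1@1 c2@1, authorship 12........
After op 5 (insert('v')): buffer="zvvzloxsrqio" (len 12), cursors c1@3 c2@3, authorship 1122........
After op 6 (insert('m')): buffer="zvvmmzloxsrqio" (len 14), cursors c1@5 c2@5, authorship 112122........
After op 7 (insert('f')): buffer="zvvmmffzloxsrqio" (len 16), cursors c1@7 c2@7, authorship 11212122........

Answer: zvvmmffzloxsrqio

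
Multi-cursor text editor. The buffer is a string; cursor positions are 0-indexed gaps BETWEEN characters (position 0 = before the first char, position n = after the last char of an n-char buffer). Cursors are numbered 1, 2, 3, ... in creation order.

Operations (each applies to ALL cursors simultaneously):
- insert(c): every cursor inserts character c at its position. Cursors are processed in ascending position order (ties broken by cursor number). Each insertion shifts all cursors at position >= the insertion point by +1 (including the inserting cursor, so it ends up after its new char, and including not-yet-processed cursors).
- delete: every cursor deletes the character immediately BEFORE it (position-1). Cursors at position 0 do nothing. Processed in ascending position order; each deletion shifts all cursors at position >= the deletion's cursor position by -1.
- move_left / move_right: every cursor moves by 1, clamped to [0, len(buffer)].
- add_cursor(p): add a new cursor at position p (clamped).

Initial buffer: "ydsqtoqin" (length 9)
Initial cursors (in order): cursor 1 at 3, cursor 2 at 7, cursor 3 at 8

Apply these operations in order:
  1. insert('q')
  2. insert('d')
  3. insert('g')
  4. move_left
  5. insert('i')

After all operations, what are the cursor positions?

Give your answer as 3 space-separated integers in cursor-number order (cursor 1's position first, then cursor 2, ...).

Answer: 6 14 19

Derivation:
After op 1 (insert('q')): buffer="ydsqqtoqqiqn" (len 12), cursors c1@4 c2@9 c3@11, authorship ...1....2.3.
After op 2 (insert('d')): buffer="ydsqdqtoqqdiqdn" (len 15), cursors c1@5 c2@11 c3@14, authorship ...11....22.33.
After op 3 (insert('g')): buffer="ydsqdgqtoqqdgiqdgn" (len 18), cursors c1@6 c2@13 c3@17, authorship ...111....222.333.
After op 4 (move_left): buffer="ydsqdgqtoqqdgiqdgn" (len 18), cursors c1@5 c2@12 c3@16, authorship ...111....222.333.
After op 5 (insert('i')): buffer="ydsqdigqtoqqdigiqdign" (len 21), cursors c1@6 c2@14 c3@19, authorship ...1111....2222.3333.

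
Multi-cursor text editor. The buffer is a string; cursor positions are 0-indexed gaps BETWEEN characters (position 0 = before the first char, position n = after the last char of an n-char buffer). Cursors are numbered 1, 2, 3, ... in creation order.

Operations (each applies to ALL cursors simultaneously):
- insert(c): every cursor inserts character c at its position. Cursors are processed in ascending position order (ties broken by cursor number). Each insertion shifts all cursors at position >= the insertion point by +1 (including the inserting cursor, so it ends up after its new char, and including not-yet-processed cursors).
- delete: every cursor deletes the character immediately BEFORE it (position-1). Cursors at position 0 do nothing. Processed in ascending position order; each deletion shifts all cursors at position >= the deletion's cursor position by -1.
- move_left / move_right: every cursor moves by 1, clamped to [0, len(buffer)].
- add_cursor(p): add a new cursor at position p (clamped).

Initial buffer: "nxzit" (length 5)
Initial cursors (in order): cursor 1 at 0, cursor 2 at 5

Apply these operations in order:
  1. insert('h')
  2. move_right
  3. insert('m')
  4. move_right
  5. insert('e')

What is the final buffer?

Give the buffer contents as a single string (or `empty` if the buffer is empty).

Answer: hnmxezithme

Derivation:
After op 1 (insert('h')): buffer="hnxzith" (len 7), cursors c1@1 c2@7, authorship 1.....2
After op 2 (move_right): buffer="hnxzith" (len 7), cursors c1@2 c2@7, authorship 1.....2
After op 3 (insert('m')): buffer="hnmxzithm" (len 9), cursors c1@3 c2@9, authorship 1.1....22
After op 4 (move_right): buffer="hnmxzithm" (len 9), cursors c1@4 c2@9, authorship 1.1....22
After op 5 (insert('e')): buffer="hnmxezithme" (len 11), cursors c1@5 c2@11, authorship 1.1.1...222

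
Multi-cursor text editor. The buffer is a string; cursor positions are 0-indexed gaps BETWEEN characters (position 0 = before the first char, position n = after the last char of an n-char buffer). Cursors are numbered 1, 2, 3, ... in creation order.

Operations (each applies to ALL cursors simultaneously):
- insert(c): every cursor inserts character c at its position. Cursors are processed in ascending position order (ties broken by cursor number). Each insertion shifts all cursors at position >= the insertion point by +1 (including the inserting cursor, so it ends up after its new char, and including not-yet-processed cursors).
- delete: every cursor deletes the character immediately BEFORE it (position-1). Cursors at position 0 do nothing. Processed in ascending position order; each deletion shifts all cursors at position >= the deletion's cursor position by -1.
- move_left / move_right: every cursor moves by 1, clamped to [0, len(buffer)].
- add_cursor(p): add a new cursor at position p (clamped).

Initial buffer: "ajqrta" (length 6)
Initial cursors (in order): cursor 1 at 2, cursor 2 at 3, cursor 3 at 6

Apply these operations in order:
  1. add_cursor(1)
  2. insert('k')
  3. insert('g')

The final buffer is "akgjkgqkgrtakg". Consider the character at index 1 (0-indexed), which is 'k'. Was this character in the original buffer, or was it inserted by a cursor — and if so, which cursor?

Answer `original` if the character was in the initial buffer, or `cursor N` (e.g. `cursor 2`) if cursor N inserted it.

Answer: cursor 4

Derivation:
After op 1 (add_cursor(1)): buffer="ajqrta" (len 6), cursors c4@1 c1@2 c2@3 c3@6, authorship ......
After op 2 (insert('k')): buffer="akjkqkrtak" (len 10), cursors c4@2 c1@4 c2@6 c3@10, authorship .4.1.2...3
After op 3 (insert('g')): buffer="akgjkgqkgrtakg" (len 14), cursors c4@3 c1@6 c2@9 c3@14, authorship .44.11.22...33
Authorship (.=original, N=cursor N): . 4 4 . 1 1 . 2 2 . . . 3 3
Index 1: author = 4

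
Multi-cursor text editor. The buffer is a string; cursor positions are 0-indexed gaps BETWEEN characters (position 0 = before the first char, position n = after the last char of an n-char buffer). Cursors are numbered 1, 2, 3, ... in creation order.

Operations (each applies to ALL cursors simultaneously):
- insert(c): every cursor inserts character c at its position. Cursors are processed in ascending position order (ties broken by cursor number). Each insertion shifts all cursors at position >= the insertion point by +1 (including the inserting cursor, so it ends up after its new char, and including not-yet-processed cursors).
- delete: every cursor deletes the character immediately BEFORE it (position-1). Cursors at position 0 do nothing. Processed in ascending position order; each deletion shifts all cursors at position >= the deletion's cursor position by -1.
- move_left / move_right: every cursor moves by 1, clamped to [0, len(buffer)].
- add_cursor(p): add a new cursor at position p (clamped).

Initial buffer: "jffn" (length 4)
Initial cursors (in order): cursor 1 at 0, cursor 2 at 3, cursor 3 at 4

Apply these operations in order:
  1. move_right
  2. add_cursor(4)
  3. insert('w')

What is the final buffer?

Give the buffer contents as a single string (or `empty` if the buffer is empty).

After op 1 (move_right): buffer="jffn" (len 4), cursors c1@1 c2@4 c3@4, authorship ....
After op 2 (add_cursor(4)): buffer="jffn" (len 4), cursors c1@1 c2@4 c3@4 c4@4, authorship ....
After op 3 (insert('w')): buffer="jwffnwww" (len 8), cursors c1@2 c2@8 c3@8 c4@8, authorship .1...234

Answer: jwffnwww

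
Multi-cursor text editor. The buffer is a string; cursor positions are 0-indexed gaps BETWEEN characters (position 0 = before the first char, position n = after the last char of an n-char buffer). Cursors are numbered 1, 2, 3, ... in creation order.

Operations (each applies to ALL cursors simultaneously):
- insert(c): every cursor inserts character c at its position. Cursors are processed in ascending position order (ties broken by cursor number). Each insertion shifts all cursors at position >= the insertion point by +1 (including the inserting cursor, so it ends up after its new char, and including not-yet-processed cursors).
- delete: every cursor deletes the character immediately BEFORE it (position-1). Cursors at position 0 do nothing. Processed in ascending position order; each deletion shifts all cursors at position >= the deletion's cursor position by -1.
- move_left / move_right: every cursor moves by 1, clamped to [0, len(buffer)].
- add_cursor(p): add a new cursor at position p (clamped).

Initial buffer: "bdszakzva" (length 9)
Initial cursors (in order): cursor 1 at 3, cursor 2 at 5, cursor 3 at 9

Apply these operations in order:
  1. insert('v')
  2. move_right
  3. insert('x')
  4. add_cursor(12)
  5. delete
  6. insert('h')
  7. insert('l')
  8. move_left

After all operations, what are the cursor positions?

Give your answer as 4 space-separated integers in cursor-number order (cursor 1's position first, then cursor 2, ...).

After op 1 (insert('v')): buffer="bdsvzavkzvav" (len 12), cursors c1@4 c2@7 c3@12, authorship ...1..2....3
After op 2 (move_right): buffer="bdsvzavkzvav" (len 12), cursors c1@5 c2@8 c3@12, authorship ...1..2....3
After op 3 (insert('x')): buffer="bdsvzxavkxzvavx" (len 15), cursors c1@6 c2@10 c3@15, authorship ...1.1.2.2...33
After op 4 (add_cursor(12)): buffer="bdsvzxavkxzvavx" (len 15), cursors c1@6 c2@10 c4@12 c3@15, authorship ...1.1.2.2...33
After op 5 (delete): buffer="bdsvzavkzav" (len 11), cursors c1@5 c2@8 c4@9 c3@11, authorship ...1..2...3
After op 6 (insert('h')): buffer="bdsvzhavkhzhavh" (len 15), cursors c1@6 c2@10 c4@12 c3@15, authorship ...1.1.2.2.4.33
After op 7 (insert('l')): buffer="bdsvzhlavkhlzhlavhl" (len 19), cursors c1@7 c2@12 c4@15 c3@19, authorship ...1.11.2.22.44.333
After op 8 (move_left): buffer="bdsvzhlavkhlzhlavhl" (len 19), cursors c1@6 c2@11 c4@14 c3@18, authorship ...1.11.2.22.44.333

Answer: 6 11 18 14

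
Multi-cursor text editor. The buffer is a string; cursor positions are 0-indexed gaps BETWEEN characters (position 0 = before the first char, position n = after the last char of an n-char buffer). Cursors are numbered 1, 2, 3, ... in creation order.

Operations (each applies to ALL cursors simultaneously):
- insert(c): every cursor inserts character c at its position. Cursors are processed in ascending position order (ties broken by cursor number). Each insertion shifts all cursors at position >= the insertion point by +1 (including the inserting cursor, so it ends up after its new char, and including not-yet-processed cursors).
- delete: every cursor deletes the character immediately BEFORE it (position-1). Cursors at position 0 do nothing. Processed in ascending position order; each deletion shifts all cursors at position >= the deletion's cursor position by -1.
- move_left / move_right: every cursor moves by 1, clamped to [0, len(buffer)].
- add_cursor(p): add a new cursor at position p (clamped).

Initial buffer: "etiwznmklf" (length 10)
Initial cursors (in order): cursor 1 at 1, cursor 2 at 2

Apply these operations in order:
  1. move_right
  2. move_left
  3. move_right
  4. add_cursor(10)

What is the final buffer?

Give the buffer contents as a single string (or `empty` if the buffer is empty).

After op 1 (move_right): buffer="etiwznmklf" (len 10), cursors c1@2 c2@3, authorship ..........
After op 2 (move_left): buffer="etiwznmklf" (len 10), cursors c1@1 c2@2, authorship ..........
After op 3 (move_right): buffer="etiwznmklf" (len 10), cursors c1@2 c2@3, authorship ..........
After op 4 (add_cursor(10)): buffer="etiwznmklf" (len 10), cursors c1@2 c2@3 c3@10, authorship ..........

Answer: etiwznmklf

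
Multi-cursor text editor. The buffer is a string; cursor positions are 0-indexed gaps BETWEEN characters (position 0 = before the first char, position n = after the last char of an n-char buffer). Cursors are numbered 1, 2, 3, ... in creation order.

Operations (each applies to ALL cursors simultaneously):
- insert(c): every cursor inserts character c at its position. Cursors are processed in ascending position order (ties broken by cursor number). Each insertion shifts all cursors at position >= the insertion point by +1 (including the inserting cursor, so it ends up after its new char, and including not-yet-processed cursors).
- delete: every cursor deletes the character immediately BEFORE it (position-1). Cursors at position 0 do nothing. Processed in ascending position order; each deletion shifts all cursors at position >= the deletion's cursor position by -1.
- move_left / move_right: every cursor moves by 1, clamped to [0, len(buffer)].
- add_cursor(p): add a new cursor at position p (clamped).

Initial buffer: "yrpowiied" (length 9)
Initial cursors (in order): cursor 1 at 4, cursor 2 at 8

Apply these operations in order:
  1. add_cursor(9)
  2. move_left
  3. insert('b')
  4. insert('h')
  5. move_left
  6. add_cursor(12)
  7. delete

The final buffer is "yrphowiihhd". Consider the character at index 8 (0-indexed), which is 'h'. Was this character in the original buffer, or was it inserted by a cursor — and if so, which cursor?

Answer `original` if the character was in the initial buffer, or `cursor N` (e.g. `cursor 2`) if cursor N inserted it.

After op 1 (add_cursor(9)): buffer="yrpowiied" (len 9), cursors c1@4 c2@8 c3@9, authorship .........
After op 2 (move_left): buffer="yrpowiied" (len 9), cursors c1@3 c2@7 c3@8, authorship .........
After op 3 (insert('b')): buffer="yrpbowiibebd" (len 12), cursors c1@4 c2@9 c3@11, authorship ...1....2.3.
After op 4 (insert('h')): buffer="yrpbhowiibhebhd" (len 15), cursors c1@5 c2@11 c3@14, authorship ...11....22.33.
After op 5 (move_left): buffer="yrpbhowiibhebhd" (len 15), cursors c1@4 c2@10 c3@13, authorship ...11....22.33.
After op 6 (add_cursor(12)): buffer="yrpbhowiibhebhd" (len 15), cursors c1@4 c2@10 c4@12 c3@13, authorship ...11....22.33.
After op 7 (delete): buffer="yrphowiihhd" (len 11), cursors c1@3 c2@8 c3@9 c4@9, authorship ...1....23.
Authorship (.=original, N=cursor N): . . . 1 . . . . 2 3 .
Index 8: author = 2

Answer: cursor 2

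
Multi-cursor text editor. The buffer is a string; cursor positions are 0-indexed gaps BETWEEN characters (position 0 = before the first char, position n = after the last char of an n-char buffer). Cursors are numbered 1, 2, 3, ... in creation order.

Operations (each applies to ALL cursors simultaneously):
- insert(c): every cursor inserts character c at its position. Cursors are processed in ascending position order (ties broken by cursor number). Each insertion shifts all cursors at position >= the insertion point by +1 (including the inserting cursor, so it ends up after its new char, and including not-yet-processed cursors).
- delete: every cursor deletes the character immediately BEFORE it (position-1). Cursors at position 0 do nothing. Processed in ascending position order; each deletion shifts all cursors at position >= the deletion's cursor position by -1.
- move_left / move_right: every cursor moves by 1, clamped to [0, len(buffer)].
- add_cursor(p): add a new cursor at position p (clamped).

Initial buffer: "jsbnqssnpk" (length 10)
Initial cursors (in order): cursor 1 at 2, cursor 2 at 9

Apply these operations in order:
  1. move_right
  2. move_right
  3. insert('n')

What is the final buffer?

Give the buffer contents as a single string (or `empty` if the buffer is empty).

Answer: jsbnnqssnpkn

Derivation:
After op 1 (move_right): buffer="jsbnqssnpk" (len 10), cursors c1@3 c2@10, authorship ..........
After op 2 (move_right): buffer="jsbnqssnpk" (len 10), cursors c1@4 c2@10, authorship ..........
After op 3 (insert('n')): buffer="jsbnnqssnpkn" (len 12), cursors c1@5 c2@12, authorship ....1......2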